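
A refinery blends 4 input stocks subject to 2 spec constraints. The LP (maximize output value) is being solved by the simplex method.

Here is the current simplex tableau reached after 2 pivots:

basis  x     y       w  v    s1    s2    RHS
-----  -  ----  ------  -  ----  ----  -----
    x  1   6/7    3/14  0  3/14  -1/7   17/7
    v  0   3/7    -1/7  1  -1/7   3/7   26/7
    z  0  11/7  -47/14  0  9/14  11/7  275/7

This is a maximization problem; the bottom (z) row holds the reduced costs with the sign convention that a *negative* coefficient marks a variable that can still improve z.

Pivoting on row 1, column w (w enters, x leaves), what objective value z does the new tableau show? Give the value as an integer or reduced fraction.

232/3

Minimum ratio for w: (17/7)/(3/14) = 34/3.
z changes by −(z-row coeff of w)·ratio = −(-47/14)·(34/3) = 799/21.
New z = 275/7 + (799/21) = 232/3.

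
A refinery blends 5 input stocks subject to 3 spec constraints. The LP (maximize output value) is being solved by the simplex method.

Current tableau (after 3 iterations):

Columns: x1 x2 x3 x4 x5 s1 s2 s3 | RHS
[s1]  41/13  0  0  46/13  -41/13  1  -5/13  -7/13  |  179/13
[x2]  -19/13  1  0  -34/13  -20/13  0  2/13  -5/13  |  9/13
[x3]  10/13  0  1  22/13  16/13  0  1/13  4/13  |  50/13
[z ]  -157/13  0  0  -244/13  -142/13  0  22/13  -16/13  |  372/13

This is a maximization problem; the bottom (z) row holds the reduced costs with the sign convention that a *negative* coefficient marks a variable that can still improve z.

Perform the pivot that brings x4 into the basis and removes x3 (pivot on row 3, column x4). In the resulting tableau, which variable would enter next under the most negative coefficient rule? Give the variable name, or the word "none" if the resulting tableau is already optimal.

Pivot element 22/13. New z-row = old z-row − (-244/13)·(row 3/(22/13)).
Updated z-row coefficients: x1: -39/11, x2: 0, x3: 122/11, x4: 0, x5: 30/11, s1: 0, s2: 28/11, s3: 24/11.
The most negative is -39/11 in column x1, so x1 would enter next.

x1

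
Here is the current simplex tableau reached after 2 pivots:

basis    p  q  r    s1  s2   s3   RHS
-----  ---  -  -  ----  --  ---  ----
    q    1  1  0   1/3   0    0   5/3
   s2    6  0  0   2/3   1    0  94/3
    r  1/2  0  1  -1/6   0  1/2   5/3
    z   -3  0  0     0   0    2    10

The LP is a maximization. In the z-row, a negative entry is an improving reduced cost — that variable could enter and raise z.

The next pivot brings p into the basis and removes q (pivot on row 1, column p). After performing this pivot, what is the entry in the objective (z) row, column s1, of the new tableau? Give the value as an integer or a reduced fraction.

1

Pivot element is row 1, column p: 1.
Normalize row 1: new (row 1, s1) = (1/3)/1 = 1/3.
z-row ← z-row − (-3)·(new row 1): 0 − (-3)·(1/3) = 1.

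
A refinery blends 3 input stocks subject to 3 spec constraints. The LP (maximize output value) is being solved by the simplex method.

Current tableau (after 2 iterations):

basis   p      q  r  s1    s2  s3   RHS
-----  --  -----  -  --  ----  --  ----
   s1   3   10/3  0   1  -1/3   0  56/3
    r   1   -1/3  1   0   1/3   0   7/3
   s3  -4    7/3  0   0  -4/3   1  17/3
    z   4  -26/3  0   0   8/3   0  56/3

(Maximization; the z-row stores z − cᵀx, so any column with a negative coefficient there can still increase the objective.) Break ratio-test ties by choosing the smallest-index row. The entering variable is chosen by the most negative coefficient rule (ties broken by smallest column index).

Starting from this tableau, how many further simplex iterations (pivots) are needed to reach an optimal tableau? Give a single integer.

3

pivot: q in, s3 out → z = 278/7
pivot: p in, s1 out → z = 3226/61
pivot: s2 in, p out → z = 606/11
No improving column remains; optimal.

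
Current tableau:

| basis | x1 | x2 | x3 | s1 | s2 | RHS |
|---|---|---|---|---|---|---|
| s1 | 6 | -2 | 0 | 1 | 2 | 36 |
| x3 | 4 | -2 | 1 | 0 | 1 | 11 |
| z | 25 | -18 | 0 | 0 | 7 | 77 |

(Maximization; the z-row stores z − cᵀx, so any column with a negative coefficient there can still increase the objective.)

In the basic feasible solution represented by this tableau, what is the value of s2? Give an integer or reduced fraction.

s2 is nonbasic (not in the basis column), so its value in the current BFS is 0.

0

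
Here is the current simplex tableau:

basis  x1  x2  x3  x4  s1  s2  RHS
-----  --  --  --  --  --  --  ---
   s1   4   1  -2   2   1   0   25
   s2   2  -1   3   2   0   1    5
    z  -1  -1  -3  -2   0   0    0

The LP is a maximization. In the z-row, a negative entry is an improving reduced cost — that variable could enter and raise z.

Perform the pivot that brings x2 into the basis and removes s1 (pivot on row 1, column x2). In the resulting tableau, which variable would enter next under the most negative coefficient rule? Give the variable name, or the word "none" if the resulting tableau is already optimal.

x3

Pivot element 1. New z-row = old z-row − (-1)·(row 1/1).
Updated z-row coefficients: x1: 3, x2: 0, x3: -5, x4: 0, s1: 1, s2: 0.
The most negative is -5 in column x3, so x3 would enter next.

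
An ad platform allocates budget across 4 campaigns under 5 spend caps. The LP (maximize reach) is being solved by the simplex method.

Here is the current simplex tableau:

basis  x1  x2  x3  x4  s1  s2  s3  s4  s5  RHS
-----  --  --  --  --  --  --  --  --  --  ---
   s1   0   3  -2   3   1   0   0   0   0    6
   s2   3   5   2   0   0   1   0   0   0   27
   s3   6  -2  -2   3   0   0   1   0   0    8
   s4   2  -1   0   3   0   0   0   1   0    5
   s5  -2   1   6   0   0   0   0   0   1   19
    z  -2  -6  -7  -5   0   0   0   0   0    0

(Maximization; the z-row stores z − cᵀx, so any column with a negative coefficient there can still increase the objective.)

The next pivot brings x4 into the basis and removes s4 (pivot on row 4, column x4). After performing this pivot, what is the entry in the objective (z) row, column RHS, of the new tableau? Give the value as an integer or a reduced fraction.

25/3

Pivot element is row 4, column x4: 3.
Normalize row 4: new (row 4, RHS) = 5/3 = 5/3.
z-row ← z-row − (-5)·(new row 4): 0 − (-5)·(5/3) = 25/3.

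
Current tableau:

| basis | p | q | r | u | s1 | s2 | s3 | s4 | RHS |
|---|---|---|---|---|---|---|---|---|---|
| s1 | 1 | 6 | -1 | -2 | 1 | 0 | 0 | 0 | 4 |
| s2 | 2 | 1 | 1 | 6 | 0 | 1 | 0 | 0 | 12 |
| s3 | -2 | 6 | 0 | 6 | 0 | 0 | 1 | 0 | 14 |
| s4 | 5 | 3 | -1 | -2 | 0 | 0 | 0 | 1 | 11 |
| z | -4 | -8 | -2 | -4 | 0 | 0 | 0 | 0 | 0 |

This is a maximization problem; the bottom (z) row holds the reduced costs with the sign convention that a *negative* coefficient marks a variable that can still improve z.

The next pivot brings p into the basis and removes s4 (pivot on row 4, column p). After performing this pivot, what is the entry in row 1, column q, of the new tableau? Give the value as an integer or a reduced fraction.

Pivot element is row 4, column p: 5.
Normalize row 4: new (row 4, q) = 3/5 = 3/5.
row 1 ← row 1 − 1·(new row 4): 6 − 1·(3/5) = 27/5.

27/5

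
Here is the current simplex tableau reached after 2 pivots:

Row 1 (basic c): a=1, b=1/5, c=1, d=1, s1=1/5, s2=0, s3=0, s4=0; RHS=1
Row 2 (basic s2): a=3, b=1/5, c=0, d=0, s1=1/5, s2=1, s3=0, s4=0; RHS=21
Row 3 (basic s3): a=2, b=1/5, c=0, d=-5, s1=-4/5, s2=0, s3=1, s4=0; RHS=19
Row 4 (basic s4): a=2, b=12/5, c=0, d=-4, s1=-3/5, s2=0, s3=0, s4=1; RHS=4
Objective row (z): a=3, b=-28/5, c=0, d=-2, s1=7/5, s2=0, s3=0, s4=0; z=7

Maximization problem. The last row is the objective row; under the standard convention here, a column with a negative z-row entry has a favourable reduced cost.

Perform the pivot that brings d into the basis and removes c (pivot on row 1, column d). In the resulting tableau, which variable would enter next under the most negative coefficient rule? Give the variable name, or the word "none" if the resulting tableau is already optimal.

Pivot element 1. New z-row = old z-row − (-2)·(row 1/1).
Updated z-row coefficients: a: 5, b: -26/5, c: 2, d: 0, s1: 9/5, s2: 0, s3: 0, s4: 0.
The most negative is -26/5 in column b, so b would enter next.

b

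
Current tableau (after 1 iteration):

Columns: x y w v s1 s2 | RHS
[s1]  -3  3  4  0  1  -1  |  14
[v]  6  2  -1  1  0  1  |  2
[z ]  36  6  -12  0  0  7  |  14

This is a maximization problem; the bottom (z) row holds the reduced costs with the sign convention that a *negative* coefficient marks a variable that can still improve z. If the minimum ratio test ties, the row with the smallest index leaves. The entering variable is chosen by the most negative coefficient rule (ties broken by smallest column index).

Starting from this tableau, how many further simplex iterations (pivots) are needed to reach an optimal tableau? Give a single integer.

pivot: w in, s1 out → z = 56
No improving column remains; optimal.

1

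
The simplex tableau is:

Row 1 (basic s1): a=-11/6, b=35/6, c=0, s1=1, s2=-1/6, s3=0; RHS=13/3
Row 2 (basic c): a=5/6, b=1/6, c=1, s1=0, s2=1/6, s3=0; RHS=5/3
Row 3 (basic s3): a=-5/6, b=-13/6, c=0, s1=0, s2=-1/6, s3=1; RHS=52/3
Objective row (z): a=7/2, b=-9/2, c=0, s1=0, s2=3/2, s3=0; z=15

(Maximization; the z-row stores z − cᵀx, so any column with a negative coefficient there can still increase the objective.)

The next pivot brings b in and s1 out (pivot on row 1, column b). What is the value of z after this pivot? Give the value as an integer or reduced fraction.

Minimum ratio for b: (13/3)/(35/6) = 26/35.
z changes by −(z-row coeff of b)·ratio = −(-9/2)·(26/35) = 117/35.
New z = 15 + (117/35) = 642/35.

642/35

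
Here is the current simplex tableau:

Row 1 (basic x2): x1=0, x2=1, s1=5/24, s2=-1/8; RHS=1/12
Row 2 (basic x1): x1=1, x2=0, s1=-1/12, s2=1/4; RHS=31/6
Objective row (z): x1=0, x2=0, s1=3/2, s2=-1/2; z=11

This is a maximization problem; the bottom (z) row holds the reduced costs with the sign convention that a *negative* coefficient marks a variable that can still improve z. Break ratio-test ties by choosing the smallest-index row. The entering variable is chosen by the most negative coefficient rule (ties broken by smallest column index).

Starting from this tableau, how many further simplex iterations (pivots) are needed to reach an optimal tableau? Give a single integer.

1

pivot: s2 in, x1 out → z = 64/3
No improving column remains; optimal.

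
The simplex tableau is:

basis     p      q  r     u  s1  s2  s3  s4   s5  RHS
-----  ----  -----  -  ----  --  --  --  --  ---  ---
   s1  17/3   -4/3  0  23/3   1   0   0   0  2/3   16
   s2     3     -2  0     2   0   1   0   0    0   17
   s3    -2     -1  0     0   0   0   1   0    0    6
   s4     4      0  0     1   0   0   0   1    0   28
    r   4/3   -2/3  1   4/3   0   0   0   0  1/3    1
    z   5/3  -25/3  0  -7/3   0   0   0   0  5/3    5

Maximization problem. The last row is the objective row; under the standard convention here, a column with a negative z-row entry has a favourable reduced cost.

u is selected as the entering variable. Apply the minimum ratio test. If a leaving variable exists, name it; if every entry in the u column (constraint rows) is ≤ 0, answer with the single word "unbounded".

Ratios: row 1 (s1): 16/(23/3) = 48/23; row 2 (s2): 17/2 = 17/2; row 3 (s3): entry 0 ≤ 0, skip; row 4 (s4): 28/1 = 28; row 5 (r): 1/(4/3) = 3/4.
Minimum ratio is in the r row, so r leaves.

r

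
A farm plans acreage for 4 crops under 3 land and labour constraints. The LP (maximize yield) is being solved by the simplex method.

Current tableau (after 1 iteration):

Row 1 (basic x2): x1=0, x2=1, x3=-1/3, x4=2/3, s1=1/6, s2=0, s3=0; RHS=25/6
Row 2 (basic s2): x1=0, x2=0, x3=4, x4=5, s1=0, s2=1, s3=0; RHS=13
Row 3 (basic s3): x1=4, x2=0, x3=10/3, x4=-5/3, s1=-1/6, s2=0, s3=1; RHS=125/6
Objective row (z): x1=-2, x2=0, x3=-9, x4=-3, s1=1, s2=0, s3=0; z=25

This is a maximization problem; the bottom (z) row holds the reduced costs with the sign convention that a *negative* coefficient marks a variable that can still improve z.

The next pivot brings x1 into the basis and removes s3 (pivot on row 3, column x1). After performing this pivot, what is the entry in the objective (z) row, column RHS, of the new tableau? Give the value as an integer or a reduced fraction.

425/12

Pivot element is row 3, column x1: 4.
Normalize row 3: new (row 3, RHS) = (125/6)/4 = 125/24.
z-row ← z-row − (-2)·(new row 3): 25 − (-2)·(125/24) = 425/12.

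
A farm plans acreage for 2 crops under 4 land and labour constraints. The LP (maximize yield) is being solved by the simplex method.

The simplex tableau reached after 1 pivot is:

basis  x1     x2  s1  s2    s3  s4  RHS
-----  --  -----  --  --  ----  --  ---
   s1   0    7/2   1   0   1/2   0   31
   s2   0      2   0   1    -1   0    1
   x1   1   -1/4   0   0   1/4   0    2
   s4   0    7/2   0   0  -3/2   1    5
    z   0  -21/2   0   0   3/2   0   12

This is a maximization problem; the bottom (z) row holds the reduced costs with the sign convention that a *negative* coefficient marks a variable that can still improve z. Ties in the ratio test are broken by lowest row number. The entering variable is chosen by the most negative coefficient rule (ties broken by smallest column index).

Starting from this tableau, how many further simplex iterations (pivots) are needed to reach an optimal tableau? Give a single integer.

pivot: x2 in, s2 out → z = 69/4
pivot: s3 in, s1 out → z = 66
No improving column remains; optimal.

2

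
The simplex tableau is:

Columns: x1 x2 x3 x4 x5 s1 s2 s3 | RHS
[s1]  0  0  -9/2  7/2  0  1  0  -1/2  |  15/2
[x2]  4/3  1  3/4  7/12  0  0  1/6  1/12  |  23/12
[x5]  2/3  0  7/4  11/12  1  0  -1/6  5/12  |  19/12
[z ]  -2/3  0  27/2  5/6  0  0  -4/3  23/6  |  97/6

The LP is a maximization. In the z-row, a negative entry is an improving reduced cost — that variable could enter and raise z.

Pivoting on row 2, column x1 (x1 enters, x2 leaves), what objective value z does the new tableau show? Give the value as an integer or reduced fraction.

137/8

Minimum ratio for x1: (23/12)/(4/3) = 23/16.
z changes by −(z-row coeff of x1)·ratio = −(-2/3)·(23/16) = 23/24.
New z = 97/6 + (23/24) = 137/8.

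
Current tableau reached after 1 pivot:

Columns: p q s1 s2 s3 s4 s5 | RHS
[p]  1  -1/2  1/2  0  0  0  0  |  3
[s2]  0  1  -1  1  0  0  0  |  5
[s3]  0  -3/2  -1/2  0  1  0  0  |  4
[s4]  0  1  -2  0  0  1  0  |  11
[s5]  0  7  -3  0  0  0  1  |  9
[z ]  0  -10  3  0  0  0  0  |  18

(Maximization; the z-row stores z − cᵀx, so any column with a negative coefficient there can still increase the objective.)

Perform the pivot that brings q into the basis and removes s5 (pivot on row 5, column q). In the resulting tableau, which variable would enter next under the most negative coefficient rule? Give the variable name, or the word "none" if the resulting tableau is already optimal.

Pivot element 7. New z-row = old z-row − (-10)·(row 5/7).
Updated z-row coefficients: p: 0, q: 0, s1: -9/7, s2: 0, s3: 0, s4: 0, s5: 10/7.
The most negative is -9/7 in column s1, so s1 would enter next.

s1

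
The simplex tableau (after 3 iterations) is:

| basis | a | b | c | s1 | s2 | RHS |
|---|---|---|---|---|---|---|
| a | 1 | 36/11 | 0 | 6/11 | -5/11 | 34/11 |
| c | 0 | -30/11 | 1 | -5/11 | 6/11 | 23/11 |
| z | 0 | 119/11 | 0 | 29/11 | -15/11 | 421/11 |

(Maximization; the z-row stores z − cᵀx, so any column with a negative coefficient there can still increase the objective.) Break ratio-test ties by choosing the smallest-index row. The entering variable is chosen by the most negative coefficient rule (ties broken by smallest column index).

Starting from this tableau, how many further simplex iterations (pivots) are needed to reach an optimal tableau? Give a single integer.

pivot: s2 in, c out → z = 87/2
No improving column remains; optimal.

1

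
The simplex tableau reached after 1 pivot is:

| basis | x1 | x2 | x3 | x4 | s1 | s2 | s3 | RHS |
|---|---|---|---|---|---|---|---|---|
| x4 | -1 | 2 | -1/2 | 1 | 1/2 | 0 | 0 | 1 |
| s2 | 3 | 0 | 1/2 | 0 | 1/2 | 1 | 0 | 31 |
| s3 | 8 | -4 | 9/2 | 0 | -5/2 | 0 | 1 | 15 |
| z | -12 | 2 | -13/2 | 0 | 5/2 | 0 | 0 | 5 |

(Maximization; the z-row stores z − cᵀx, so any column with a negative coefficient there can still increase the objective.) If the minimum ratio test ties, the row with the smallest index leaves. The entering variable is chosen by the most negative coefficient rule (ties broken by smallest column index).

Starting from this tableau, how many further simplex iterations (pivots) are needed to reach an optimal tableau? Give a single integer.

pivot: x1 in, s3 out → z = 55/2
pivot: x2 in, x4 out → z = 211/6
pivot: s1 in, x2 out → z = 140/3
No improving column remains; optimal.

3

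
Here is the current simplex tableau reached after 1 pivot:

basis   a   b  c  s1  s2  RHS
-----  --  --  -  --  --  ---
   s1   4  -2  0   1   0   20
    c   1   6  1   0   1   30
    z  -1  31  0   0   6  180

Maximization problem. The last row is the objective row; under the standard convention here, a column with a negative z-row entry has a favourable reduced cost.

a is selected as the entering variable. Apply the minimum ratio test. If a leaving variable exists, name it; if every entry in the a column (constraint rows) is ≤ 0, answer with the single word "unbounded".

Ratios: row 1 (s1): 20/4 = 5; row 2 (c): 30/1 = 30.
Minimum ratio is in the s1 row, so s1 leaves.

s1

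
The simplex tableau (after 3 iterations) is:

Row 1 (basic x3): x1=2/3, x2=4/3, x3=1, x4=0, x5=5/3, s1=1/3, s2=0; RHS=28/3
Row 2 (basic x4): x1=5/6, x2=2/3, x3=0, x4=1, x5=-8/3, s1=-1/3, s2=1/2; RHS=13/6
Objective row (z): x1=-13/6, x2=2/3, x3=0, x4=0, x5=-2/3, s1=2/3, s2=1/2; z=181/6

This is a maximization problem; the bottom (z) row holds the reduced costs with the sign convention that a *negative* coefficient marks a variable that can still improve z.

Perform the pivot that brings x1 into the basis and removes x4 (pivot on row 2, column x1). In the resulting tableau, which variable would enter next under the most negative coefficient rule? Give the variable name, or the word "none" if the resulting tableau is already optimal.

Pivot element 5/6. New z-row = old z-row − (-13/6)·(row 2/(5/6)).
Updated z-row coefficients: x1: 0, x2: 12/5, x3: 0, x4: 13/5, x5: -38/5, s1: -1/5, s2: 9/5.
The most negative is -38/5 in column x5, so x5 would enter next.

x5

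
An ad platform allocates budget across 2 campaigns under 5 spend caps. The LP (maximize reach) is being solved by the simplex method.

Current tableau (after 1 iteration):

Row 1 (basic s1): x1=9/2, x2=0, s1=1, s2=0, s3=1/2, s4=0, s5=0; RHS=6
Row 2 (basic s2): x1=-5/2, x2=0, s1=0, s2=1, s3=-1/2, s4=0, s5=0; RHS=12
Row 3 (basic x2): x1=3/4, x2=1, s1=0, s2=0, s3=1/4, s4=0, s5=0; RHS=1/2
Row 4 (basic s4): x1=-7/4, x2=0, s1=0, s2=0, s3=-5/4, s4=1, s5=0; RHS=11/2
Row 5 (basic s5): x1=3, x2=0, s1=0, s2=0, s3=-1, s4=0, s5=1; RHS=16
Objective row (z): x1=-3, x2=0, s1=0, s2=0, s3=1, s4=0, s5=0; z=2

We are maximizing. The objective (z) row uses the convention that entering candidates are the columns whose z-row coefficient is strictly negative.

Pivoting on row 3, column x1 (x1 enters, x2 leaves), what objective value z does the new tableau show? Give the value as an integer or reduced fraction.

4

Minimum ratio for x1: (1/2)/(3/4) = 2/3.
z changes by −(z-row coeff of x1)·ratio = −(-3)·(2/3) = 2.
New z = 2 + 2 = 4.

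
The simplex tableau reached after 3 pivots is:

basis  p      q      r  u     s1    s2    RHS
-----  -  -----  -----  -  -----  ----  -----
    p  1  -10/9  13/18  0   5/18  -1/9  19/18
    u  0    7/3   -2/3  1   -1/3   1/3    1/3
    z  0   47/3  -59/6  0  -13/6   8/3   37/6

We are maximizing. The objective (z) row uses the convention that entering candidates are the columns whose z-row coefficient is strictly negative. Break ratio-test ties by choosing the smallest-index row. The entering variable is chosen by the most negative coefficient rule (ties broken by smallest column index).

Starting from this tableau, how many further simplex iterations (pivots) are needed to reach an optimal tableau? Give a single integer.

pivot: r in, p out → z = 267/13
No improving column remains; optimal.

1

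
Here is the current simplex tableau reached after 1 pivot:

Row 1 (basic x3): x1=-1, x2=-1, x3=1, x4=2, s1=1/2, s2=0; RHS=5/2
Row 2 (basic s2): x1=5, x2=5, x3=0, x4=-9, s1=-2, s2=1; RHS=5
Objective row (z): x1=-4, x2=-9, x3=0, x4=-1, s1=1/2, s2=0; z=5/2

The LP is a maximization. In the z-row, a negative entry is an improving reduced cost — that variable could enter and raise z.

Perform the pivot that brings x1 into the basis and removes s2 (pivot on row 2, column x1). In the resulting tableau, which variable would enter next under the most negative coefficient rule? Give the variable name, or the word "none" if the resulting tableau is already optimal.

Pivot element 5. New z-row = old z-row − (-4)·(row 2/5).
Updated z-row coefficients: x1: 0, x2: -5, x3: 0, x4: -41/5, s1: -11/10, s2: 4/5.
The most negative is -41/5 in column x4, so x4 would enter next.

x4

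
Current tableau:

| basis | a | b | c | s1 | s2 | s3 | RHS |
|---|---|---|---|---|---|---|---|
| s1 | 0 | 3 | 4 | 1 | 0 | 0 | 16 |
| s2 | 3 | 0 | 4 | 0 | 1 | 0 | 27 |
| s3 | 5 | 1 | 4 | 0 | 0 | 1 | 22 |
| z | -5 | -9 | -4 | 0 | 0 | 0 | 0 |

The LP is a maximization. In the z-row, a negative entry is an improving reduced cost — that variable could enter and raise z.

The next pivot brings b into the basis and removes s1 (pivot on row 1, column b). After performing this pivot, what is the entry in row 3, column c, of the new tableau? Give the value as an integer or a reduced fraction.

Pivot element is row 1, column b: 3.
Normalize row 1: new (row 1, c) = 4/3 = 4/3.
row 3 ← row 3 − 1·(new row 1): 4 − 1·(4/3) = 8/3.

8/3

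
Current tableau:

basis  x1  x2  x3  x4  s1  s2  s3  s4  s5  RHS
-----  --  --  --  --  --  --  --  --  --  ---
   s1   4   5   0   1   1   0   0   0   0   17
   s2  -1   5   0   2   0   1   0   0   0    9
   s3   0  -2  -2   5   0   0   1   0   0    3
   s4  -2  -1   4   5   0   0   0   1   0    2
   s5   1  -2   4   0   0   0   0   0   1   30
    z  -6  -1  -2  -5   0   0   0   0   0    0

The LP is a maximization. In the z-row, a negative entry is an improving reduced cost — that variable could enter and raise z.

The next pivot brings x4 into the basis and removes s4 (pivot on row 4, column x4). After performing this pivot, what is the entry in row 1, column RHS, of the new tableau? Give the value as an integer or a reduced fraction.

83/5

Pivot element is row 4, column x4: 5.
Normalize row 4: new (row 4, RHS) = 2/5 = 2/5.
row 1 ← row 1 − 1·(new row 4): 17 − 1·(2/5) = 83/5.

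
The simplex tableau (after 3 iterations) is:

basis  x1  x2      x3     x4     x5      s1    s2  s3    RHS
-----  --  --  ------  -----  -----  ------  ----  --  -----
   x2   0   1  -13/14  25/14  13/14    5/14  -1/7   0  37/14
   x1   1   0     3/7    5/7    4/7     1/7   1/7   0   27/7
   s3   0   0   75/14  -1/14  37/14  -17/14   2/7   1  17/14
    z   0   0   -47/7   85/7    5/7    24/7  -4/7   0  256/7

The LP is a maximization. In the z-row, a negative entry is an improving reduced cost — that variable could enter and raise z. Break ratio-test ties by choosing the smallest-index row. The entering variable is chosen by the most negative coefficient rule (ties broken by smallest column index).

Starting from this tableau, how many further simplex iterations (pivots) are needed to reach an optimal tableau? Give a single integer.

pivot: x3 in, s3 out → z = 2857/75
pivot: s2 in, x3 out → z = 39
No improving column remains; optimal.

2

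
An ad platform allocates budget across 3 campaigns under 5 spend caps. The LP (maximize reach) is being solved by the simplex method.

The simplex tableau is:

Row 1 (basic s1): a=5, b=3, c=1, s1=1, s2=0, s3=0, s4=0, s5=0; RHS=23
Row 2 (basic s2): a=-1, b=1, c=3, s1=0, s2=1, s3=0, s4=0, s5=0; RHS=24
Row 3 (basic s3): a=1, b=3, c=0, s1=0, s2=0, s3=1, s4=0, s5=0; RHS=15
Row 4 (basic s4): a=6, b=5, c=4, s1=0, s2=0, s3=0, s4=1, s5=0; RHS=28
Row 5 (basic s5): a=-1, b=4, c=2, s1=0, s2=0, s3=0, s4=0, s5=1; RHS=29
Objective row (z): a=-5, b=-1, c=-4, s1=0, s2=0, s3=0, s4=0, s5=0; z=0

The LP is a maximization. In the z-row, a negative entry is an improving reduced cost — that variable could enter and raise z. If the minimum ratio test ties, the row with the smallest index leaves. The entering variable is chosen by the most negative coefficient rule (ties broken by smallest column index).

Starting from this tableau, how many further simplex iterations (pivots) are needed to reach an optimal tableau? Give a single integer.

3

pivot: a in, s1 out → z = 23
pivot: c in, s4 out → z = 164/7
pivot: s1 in, a out → z = 28
No improving column remains; optimal.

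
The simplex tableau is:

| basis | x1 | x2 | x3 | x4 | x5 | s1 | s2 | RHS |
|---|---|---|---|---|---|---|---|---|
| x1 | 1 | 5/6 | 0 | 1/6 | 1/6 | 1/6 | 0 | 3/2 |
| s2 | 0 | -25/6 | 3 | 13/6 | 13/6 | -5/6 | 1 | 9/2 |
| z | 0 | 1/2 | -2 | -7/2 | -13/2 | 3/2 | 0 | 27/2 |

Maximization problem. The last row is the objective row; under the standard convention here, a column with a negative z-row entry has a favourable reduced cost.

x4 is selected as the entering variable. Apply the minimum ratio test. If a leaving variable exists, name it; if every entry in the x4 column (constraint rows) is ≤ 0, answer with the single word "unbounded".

Ratios: row 1 (x1): (3/2)/(1/6) = 9; row 2 (s2): (9/2)/(13/6) = 27/13.
Minimum ratio is in the s2 row, so s2 leaves.

s2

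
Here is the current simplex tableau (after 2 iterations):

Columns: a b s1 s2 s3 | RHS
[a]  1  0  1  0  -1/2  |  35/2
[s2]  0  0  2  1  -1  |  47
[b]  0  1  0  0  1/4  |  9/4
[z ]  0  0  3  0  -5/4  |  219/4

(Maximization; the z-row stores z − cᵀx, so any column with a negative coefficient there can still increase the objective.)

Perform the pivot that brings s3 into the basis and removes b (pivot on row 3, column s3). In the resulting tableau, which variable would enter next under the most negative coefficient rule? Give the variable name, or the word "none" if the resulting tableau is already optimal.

none

Pivot element 1/4. New z-row = old z-row − (-5/4)·(row 3/(1/4)).
Updated z-row coefficients: a: 0, b: 5, s1: 3, s2: 0, s3: 0.
No coefficient is strictly negative; the tableau after this pivot is optimal.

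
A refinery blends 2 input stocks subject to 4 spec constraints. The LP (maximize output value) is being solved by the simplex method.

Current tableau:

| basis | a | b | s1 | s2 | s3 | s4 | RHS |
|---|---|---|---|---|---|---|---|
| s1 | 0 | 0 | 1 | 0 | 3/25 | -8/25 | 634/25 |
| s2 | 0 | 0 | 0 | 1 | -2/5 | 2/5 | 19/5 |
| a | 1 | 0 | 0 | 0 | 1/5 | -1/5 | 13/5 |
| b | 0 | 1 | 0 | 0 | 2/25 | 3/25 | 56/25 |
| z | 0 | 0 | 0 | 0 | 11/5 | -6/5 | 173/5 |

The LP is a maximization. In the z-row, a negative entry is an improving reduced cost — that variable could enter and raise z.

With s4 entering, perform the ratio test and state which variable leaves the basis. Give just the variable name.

Ratios: row 1 (s1): entry -8/25 ≤ 0, skip; row 2 (s2): (19/5)/(2/5) = 19/2; row 3 (a): entry -1/5 ≤ 0, skip; row 4 (b): (56/25)/(3/25) = 56/3.
Minimum ratio 19/2 is in the s2 row, so s2 leaves.

s2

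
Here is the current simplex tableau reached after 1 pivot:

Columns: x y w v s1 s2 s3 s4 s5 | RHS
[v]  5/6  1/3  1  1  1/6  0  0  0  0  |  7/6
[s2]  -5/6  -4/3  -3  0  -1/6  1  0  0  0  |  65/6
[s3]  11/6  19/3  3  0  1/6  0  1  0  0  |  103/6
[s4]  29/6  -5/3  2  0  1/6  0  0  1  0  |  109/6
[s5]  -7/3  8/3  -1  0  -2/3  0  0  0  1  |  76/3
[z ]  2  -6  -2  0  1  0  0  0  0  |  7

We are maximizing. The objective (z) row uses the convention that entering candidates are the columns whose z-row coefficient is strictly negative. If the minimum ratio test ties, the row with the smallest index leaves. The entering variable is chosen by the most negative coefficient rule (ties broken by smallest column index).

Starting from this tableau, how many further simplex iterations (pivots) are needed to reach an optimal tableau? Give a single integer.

1

pivot: y in, s3 out → z = 442/19
No improving column remains; optimal.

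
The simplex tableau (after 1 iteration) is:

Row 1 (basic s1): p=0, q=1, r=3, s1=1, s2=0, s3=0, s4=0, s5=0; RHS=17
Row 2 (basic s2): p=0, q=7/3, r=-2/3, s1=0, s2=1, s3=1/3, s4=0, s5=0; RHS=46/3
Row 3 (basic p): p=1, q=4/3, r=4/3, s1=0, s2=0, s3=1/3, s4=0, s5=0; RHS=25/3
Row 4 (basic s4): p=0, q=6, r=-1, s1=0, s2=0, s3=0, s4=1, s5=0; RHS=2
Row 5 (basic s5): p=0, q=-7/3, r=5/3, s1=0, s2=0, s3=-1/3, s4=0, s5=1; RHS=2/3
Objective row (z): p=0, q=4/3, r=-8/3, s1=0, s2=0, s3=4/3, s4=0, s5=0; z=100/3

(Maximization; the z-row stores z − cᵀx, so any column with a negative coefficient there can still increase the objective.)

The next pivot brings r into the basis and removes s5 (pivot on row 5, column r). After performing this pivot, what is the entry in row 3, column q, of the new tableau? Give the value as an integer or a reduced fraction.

Pivot element is row 5, column r: 5/3.
Normalize row 5: new (row 5, q) = (-7/3)/(5/3) = -7/5.
row 3 ← row 3 − (4/3)·(new row 5): 4/3 − (4/3)·(-7/5) = 16/5.

16/5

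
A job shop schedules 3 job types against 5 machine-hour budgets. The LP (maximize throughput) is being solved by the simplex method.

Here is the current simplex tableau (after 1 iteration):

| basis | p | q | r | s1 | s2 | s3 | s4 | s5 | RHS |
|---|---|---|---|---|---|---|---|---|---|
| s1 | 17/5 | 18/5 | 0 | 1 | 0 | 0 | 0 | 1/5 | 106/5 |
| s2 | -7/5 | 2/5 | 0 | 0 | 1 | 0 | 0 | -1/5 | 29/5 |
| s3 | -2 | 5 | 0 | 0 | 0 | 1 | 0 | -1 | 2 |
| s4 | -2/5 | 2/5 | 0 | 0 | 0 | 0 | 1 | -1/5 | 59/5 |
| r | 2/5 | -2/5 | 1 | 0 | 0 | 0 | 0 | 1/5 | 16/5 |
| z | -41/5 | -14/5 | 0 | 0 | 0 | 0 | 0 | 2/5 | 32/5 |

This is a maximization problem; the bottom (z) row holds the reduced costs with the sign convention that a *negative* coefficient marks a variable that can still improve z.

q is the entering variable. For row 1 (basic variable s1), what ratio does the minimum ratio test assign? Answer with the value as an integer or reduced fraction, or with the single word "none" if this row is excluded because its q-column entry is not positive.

53/9

Ratio = RHS / (q entry) = (106/5) / (18/5) = 53/9.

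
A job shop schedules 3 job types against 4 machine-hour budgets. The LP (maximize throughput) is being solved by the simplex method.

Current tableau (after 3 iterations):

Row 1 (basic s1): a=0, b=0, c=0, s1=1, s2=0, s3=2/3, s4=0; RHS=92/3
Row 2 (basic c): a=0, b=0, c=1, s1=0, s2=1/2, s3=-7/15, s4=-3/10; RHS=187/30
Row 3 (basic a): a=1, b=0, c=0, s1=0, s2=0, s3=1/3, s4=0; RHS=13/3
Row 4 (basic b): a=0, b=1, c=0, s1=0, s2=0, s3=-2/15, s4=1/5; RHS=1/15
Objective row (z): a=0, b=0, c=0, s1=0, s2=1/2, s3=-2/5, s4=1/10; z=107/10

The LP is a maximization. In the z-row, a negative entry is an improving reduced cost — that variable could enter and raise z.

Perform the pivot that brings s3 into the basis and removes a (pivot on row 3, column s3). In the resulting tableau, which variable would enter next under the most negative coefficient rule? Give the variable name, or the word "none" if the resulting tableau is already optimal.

none

Pivot element 1/3. New z-row = old z-row − (-2/5)·(row 3/(1/3)).
Updated z-row coefficients: a: 6/5, b: 0, c: 0, s1: 0, s2: 1/2, s3: 0, s4: 1/10.
No coefficient is strictly negative; the tableau after this pivot is optimal.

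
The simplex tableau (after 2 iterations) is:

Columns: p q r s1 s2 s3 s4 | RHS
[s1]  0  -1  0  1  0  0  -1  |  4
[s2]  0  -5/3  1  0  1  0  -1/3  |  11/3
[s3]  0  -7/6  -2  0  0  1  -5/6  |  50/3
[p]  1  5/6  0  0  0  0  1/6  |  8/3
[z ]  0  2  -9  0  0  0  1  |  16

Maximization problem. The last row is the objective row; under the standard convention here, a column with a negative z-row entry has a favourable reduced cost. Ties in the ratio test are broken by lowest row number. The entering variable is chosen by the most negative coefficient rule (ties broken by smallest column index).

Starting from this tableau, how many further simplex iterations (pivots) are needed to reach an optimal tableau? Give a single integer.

pivot: r in, s2 out → z = 49
pivot: q in, p out → z = 453/5
No improving column remains; optimal.

2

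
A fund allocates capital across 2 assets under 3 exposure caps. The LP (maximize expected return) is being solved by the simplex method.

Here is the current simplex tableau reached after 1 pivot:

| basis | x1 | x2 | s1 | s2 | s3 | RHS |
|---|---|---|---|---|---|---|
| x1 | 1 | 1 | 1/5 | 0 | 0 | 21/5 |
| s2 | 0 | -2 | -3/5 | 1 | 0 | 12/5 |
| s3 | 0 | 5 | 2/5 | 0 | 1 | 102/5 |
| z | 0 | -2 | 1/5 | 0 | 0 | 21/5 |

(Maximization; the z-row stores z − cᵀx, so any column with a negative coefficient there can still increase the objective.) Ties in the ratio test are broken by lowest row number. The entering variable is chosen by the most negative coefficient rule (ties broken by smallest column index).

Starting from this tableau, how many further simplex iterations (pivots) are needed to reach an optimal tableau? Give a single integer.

1

pivot: x2 in, s3 out → z = 309/25
No improving column remains; optimal.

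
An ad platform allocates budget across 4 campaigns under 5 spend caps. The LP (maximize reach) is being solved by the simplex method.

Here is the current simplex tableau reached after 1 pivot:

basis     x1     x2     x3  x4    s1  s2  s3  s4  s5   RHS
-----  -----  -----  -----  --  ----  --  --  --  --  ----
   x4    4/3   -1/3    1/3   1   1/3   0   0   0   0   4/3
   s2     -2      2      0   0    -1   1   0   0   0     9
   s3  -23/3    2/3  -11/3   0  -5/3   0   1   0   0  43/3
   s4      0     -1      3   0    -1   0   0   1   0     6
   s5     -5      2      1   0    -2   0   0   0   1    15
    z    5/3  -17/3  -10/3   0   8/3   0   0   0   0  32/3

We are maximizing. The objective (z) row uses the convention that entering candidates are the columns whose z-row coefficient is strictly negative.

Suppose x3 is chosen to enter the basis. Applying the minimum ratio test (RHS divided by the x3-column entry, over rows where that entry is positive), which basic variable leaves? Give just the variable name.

Ratios: row 1 (x4): (4/3)/(1/3) = 4; row 2 (s2): entry 0 ≤ 0, skip; row 3 (s3): entry -11/3 ≤ 0, skip; row 4 (s4): 6/3 = 2; row 5 (s5): 15/1 = 15.
Minimum ratio 2 is in the s4 row, so s4 leaves.

s4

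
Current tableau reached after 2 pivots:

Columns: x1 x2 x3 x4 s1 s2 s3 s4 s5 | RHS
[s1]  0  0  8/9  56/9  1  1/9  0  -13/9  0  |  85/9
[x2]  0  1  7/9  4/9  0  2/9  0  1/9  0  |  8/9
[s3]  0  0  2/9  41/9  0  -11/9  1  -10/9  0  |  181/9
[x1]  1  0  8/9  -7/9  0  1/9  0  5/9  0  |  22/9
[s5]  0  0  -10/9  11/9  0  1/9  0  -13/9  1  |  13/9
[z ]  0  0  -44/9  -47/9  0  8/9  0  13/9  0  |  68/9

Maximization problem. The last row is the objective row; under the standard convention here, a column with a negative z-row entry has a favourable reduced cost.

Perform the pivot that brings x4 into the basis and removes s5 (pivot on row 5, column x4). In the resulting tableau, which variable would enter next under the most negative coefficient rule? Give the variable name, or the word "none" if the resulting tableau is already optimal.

Pivot element 11/9. New z-row = old z-row − (-47/9)·(row 5/(11/9)).
Updated z-row coefficients: x1: 0, x2: 0, x3: -106/11, x4: 0, s1: 0, s2: 15/11, s3: 0, s4: -52/11, s5: 47/11.
The most negative is -106/11 in column x3, so x3 would enter next.

x3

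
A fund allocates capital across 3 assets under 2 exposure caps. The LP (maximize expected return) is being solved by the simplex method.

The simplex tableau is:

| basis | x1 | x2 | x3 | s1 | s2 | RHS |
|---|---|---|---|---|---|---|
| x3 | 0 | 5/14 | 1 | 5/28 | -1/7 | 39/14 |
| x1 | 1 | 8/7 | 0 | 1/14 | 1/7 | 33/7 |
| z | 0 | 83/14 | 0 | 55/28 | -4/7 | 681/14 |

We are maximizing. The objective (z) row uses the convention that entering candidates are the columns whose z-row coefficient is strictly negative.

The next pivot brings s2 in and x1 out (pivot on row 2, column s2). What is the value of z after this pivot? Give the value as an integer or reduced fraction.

Minimum ratio for s2: (33/7)/(1/7) = 33.
z changes by −(z-row coeff of s2)·ratio = −(-4/7)·33 = 132/7.
New z = 681/14 + (132/7) = 135/2.

135/2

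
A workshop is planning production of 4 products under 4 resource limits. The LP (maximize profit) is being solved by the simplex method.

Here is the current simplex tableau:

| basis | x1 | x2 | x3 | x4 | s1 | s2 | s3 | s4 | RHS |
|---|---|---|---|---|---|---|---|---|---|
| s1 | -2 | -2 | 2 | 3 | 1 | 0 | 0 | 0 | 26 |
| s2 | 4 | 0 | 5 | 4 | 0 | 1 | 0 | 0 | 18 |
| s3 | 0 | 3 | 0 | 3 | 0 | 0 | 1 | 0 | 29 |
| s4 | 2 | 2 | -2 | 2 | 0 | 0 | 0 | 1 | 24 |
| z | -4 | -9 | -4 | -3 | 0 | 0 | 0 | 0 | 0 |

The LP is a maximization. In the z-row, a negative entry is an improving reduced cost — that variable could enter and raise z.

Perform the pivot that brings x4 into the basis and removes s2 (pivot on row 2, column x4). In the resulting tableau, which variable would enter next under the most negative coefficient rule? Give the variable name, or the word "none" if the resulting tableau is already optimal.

Pivot element 4. New z-row = old z-row − (-3)·(row 2/4).
Updated z-row coefficients: x1: -1, x2: -9, x3: -1/4, x4: 0, s1: 0, s2: 3/4, s3: 0, s4: 0.
The most negative is -9 in column x2, so x2 would enter next.

x2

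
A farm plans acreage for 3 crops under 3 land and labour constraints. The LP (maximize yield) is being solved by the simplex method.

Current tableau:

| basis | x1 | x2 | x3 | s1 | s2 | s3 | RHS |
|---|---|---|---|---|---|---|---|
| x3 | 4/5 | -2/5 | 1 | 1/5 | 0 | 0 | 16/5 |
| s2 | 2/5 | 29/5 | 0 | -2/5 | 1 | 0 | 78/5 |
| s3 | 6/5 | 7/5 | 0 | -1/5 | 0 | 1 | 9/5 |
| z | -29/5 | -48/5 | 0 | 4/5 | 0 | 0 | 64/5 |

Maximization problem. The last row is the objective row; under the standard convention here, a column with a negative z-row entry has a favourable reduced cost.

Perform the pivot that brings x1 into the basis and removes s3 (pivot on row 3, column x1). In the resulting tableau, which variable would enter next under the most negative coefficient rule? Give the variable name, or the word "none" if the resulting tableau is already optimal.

Pivot element 6/5. New z-row = old z-row − (-29/5)·(row 3/(6/5)).
Updated z-row coefficients: x1: 0, x2: -17/6, x3: 0, s1: -1/6, s2: 0, s3: 29/6.
The most negative is -17/6 in column x2, so x2 would enter next.

x2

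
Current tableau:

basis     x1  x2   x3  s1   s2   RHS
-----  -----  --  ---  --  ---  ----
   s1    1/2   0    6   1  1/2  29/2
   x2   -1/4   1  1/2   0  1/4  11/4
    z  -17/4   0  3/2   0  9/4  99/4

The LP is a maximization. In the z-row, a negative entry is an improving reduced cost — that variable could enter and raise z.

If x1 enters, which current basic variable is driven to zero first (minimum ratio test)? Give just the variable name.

Ratios: row 1 (s1): (29/2)/(1/2) = 29; row 2 (x2): entry -1/4 ≤ 0, skip.
Minimum ratio 29 is in the s1 row, so s1 leaves.

s1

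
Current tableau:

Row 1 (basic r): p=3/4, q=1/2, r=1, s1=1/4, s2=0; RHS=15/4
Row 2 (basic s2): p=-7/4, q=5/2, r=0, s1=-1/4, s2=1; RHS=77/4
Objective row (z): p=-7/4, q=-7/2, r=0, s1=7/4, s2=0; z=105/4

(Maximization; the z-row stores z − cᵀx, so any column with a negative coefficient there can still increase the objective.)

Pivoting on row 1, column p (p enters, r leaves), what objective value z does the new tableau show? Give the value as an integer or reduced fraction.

35

Minimum ratio for p: (15/4)/(3/4) = 5.
z changes by −(z-row coeff of p)·ratio = −(-7/4)·5 = 35/4.
New z = 105/4 + (35/4) = 35.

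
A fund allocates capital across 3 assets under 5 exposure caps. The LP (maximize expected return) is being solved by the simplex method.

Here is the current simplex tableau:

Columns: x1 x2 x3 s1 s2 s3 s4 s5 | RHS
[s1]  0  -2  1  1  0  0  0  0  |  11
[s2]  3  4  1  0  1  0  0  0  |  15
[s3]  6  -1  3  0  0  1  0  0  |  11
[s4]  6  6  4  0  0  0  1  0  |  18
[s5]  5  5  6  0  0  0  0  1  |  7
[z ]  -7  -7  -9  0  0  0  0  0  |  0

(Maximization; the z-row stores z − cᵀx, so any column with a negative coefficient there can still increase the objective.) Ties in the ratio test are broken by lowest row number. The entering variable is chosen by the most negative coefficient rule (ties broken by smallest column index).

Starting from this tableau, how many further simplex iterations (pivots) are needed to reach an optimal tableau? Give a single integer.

1

pivot: x3 in, s5 out → z = 21/2
No improving column remains; optimal.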